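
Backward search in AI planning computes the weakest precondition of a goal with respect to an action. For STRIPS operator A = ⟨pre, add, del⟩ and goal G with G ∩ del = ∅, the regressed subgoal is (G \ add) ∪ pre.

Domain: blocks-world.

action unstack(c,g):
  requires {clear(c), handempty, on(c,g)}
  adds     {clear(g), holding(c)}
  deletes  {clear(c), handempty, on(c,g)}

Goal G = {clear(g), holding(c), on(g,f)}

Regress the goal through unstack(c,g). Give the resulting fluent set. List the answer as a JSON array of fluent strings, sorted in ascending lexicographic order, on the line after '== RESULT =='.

Compute (G \ add) ∪ pre:
  G ∩ del = {}  (empty — regression defined)
  G \ add = {clear(g), holding(c), on(g,f)} \ {clear(g), holding(c)} = {on(g,f)}
  ∪ pre   = {on(g,f)} ∪ {clear(c), handempty, on(c,g)}
          = {clear(c), handempty, on(c,g), on(g,f)}

== RESULT ==
["clear(c)", "handempty", "on(c,g)", "on(g,f)"]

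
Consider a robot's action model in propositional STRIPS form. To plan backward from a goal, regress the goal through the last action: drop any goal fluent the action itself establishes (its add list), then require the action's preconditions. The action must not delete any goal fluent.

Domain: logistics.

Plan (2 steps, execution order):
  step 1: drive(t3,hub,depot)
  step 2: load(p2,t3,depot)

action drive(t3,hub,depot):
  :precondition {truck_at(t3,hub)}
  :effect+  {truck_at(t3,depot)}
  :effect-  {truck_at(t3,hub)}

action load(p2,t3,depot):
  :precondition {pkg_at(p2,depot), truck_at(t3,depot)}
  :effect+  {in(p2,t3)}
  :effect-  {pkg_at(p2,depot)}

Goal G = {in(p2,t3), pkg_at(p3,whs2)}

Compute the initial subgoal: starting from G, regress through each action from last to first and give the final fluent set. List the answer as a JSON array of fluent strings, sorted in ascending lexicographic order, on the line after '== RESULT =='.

Work backward from the goal:
  through step 2 (load(p2,t3,depot)): drop {in(p2,t3)}, keep {pkg_at(p3,whs2)}, require {pkg_at(p2,depot), truck_at(t3,depot)}
    → {pkg_at(p2,depot), pkg_at(p3,whs2), truck_at(t3,depot)}
  through step 1 (drive(t3,hub,depot)): drop {truck_at(t3,depot)}, keep {pkg_at(p2,depot), pkg_at(p3,whs2)}, require {truck_at(t3,hub)}
    → {pkg_at(p2,depot), pkg_at(p3,whs2), truck_at(t3,hub)}

== RESULT ==
["pkg_at(p2,depot)", "pkg_at(p3,whs2)", "truck_at(t3,hub)"]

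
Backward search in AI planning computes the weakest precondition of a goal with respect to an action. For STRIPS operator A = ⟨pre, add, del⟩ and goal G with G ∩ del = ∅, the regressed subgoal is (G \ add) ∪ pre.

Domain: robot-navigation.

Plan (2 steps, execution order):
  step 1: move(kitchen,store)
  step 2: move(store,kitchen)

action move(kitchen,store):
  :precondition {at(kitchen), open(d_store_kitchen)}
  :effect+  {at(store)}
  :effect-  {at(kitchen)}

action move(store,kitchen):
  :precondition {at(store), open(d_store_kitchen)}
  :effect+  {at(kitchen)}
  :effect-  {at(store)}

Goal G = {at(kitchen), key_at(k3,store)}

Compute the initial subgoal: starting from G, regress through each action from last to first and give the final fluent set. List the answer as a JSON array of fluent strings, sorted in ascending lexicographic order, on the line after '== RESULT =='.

Regress step by step:
  through step 2 (move(store,kitchen)): drop {at(kitchen)}, keep {key_at(k3,store)}, require {at(store), open(d_store_kitchen)}
    → {at(store), key_at(k3,store), open(d_store_kitchen)}
  through step 1 (move(kitchen,store)): drop {at(store)}, keep {key_at(k3,store), open(d_store_kitchen)}, require {at(kitchen), open(d_store_kitchen)}
    → {at(kitchen), key_at(k3,store), open(d_store_kitchen)}

== RESULT ==
["at(kitchen)", "key_at(k3,store)", "open(d_store_kitchen)"]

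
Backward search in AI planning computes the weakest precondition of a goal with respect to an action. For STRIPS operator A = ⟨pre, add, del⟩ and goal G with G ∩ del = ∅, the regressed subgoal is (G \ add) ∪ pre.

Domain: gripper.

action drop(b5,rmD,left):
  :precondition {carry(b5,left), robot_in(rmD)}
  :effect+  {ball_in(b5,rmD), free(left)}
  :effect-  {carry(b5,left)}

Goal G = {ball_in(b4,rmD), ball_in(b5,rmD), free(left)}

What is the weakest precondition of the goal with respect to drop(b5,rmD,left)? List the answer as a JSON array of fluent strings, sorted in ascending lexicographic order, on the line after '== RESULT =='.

Compute (G \ add) ∪ pre:
  G ∩ del = {}  (empty — regression defined)
  G \ add = {ball_in(b4,rmD), ball_in(b5,rmD), free(left)} \ {ball_in(b5,rmD), free(left)} = {ball_in(b4,rmD)}
  ∪ pre   = {ball_in(b4,rmD)} ∪ {carry(b5,left), robot_in(rmD)}
          = {ball_in(b4,rmD), carry(b5,left), robot_in(rmD)}

== RESULT ==
["ball_in(b4,rmD)", "carry(b5,left)", "robot_in(rmD)"]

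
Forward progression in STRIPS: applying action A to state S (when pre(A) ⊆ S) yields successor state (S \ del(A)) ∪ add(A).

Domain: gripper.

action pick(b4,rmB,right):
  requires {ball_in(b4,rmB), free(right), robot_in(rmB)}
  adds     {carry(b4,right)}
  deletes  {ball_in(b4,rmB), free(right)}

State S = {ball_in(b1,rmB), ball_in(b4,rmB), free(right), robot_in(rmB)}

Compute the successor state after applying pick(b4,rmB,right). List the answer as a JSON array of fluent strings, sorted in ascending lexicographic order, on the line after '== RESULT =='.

Compute (S \ del) ∪ add:
  pre ⊆ S: {ball_in(b4,rmB), free(right), robot_in(rmB)} ⊆ S  — applicable
  S \ del = {ball_in(b1,rmB), robot_in(rmB)}
  ∪ add   = {ball_in(b1,rmB), carry(b4,right), robot_in(rmB)}

== RESULT ==
["ball_in(b1,rmB)", "carry(b4,right)", "robot_in(rmB)"]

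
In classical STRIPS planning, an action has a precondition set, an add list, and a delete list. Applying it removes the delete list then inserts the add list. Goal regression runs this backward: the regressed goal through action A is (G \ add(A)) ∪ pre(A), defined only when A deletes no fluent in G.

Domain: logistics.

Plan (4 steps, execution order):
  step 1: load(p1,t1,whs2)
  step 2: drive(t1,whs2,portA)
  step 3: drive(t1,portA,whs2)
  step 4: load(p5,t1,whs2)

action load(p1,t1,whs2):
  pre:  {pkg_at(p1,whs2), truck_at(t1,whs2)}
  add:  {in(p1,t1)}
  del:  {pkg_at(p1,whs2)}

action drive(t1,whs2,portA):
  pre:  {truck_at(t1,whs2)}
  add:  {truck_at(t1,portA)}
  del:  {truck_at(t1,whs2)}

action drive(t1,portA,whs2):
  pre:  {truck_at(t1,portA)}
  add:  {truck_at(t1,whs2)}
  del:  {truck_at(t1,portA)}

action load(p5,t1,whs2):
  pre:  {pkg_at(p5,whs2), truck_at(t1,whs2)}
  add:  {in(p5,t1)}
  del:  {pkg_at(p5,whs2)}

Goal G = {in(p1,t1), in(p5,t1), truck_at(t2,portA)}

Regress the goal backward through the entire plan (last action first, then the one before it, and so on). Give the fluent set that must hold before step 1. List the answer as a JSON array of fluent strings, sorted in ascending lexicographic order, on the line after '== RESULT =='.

Work backward from the goal:
  through step 4 (load(p5,t1,whs2)): drop {in(p5,t1)}, keep {in(p1,t1), truck_at(t2,portA)}, require {pkg_at(p5,whs2), truck_at(t1,whs2)}
    → {in(p1,t1), pkg_at(p5,whs2), truck_at(t1,whs2), truck_at(t2,portA)}
  through step 3 (drive(t1,portA,whs2)): drop {truck_at(t1,whs2)}, keep {in(p1,t1), pkg_at(p5,whs2), truck_at(t2,portA)}, require {truck_at(t1,portA)}
    → {in(p1,t1), pkg_at(p5,whs2), truck_at(t1,portA), truck_at(t2,portA)}
  through step 2 (drive(t1,whs2,portA)): drop {truck_at(t1,portA)}, keep {in(p1,t1), pkg_at(p5,whs2), truck_at(t2,portA)}, require {truck_at(t1,whs2)}
    → {in(p1,t1), pkg_at(p5,whs2), truck_at(t1,whs2), truck_at(t2,portA)}
  through step 1 (load(p1,t1,whs2)): drop {in(p1,t1)}, keep {pkg_at(p5,whs2), truck_at(t1,whs2), truck_at(t2,portA)}, require {pkg_at(p1,whs2), truck_at(t1,whs2)}
    → {pkg_at(p1,whs2), pkg_at(p5,whs2), truck_at(t1,whs2), truck_at(t2,portA)}

== RESULT ==
["pkg_at(p1,whs2)", "pkg_at(p5,whs2)", "truck_at(t1,whs2)", "truck_at(t2,portA)"]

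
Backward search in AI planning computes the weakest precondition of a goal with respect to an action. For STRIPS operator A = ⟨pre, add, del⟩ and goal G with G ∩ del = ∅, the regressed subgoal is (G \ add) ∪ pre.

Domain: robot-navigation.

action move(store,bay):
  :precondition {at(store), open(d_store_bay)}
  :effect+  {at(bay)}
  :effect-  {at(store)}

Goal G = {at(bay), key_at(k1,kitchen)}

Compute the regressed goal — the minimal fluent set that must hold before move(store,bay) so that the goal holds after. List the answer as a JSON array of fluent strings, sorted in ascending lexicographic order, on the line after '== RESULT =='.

Regress:
  G ∩ del = {}  (empty — regression defined)
  G \ add = {at(bay), key_at(k1,kitchen)} \ {at(bay)} = {key_at(k1,kitchen)}
  ∪ pre   = {key_at(k1,kitchen)} ∪ {at(store), open(d_store_bay)}
          = {at(store), key_at(k1,kitchen), open(d_store_bay)}

== RESULT ==
["at(store)", "key_at(k1,kitchen)", "open(d_store_bay)"]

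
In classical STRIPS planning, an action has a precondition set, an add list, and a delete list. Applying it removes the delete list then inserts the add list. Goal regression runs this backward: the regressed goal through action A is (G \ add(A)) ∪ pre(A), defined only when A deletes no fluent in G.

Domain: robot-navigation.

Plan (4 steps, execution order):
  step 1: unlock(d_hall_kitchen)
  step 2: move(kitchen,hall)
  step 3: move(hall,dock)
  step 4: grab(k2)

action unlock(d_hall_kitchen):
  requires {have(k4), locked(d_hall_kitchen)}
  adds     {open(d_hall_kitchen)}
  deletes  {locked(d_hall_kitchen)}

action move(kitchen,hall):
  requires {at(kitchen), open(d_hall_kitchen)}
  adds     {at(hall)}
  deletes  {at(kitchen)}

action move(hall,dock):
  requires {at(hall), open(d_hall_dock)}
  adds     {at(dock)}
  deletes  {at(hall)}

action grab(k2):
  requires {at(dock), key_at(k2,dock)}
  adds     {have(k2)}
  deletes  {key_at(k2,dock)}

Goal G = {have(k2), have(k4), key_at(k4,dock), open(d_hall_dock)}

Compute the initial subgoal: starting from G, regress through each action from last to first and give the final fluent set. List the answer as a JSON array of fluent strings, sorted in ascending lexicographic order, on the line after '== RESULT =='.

Regress step by step:
  through step 4 (grab(k2)): drop {have(k2)}, keep {have(k4), key_at(k4,dock), open(d_hall_dock)}, require {at(dock), key_at(k2,dock)}
    → {at(dock), have(k4), key_at(k2,dock), key_at(k4,dock), open(d_hall_dock)}
  through step 3 (move(hall,dock)): drop {at(dock)}, keep {have(k4), key_at(k2,dock), key_at(k4,dock), open(d_hall_dock)}, require {at(hall), open(d_hall_dock)}
    → {at(hall), have(k4), key_at(k2,dock), key_at(k4,dock), open(d_hall_dock)}
  through step 2 (move(kitchen,hall)): drop {at(hall)}, keep {have(k4), key_at(k2,dock), key_at(k4,dock), open(d_hall_dock)}, require {at(kitchen), open(d_hall_kitchen)}
    → {at(kitchen), have(k4), key_at(k2,dock), key_at(k4,dock), open(d_hall_dock), open(d_hall_kitchen)}
  through step 1 (unlock(d_hall_kitchen)): drop {open(d_hall_kitchen)}, keep {at(kitchen), have(k4), key_at(k2,dock), key_at(k4,dock), open(d_hall_dock)}, require {have(k4), locked(d_hall_kitchen)}
    → {at(kitchen), have(k4), key_at(k2,dock), key_at(k4,dock), locked(d_hall_kitchen), open(d_hall_dock)}

== RESULT ==
["at(kitchen)", "have(k4)", "key_at(k2,dock)", "key_at(k4,dock)", "locked(d_hall_kitchen)", "open(d_hall_dock)"]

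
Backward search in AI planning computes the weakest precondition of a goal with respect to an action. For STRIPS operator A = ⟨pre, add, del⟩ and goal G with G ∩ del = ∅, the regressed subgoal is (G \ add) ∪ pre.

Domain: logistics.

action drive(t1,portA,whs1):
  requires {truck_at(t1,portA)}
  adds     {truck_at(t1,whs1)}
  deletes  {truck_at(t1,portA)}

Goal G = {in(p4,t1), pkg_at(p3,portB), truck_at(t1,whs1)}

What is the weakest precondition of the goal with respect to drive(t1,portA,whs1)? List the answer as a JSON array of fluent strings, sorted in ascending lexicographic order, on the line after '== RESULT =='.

Regress:
  G ∩ del = {}  (empty — regression defined)
  G \ add = {in(p4,t1), pkg_at(p3,portB), truck_at(t1,whs1)} \ {truck_at(t1,whs1)} = {in(p4,t1), pkg_at(p3,portB)}
  ∪ pre   = {in(p4,t1), pkg_at(p3,portB)} ∪ {truck_at(t1,portA)}
          = {in(p4,t1), pkg_at(p3,portB), truck_at(t1,portA)}

== RESULT ==
["in(p4,t1)", "pkg_at(p3,portB)", "truck_at(t1,portA)"]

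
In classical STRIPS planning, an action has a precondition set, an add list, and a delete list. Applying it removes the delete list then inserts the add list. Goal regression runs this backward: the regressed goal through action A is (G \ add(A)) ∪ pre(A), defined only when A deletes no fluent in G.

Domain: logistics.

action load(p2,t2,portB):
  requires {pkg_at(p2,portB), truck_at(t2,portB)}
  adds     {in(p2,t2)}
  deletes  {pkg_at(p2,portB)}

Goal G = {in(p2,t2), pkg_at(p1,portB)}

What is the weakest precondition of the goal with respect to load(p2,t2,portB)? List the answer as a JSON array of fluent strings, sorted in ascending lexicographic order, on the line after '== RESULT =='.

Compute (G \ add) ∪ pre:
  G ∩ del = {}  (empty — regression defined)
  G \ add = {in(p2,t2), pkg_at(p1,portB)} \ {in(p2,t2)} = {pkg_at(p1,portB)}
  ∪ pre   = {pkg_at(p1,portB)} ∪ {pkg_at(p2,portB), truck_at(t2,portB)}
          = {pkg_at(p1,portB), pkg_at(p2,portB), truck_at(t2,portB)}

== RESULT ==
["pkg_at(p1,portB)", "pkg_at(p2,portB)", "truck_at(t2,portB)"]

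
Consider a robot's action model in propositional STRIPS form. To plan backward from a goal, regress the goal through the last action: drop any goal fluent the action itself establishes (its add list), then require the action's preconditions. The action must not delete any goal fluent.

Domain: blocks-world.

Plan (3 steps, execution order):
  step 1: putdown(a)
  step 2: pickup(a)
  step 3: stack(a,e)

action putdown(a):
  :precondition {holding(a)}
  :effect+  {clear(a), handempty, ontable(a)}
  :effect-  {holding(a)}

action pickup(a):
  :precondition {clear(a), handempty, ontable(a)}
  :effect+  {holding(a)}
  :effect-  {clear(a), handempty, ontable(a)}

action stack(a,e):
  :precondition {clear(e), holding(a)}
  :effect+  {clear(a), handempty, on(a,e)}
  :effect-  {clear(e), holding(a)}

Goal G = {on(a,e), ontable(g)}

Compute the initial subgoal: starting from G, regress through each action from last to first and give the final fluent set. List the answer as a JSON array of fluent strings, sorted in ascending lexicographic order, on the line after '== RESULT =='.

Regress step by step:
  through step 3 (stack(a,e)): drop {on(a,e)}, keep {ontable(g)}, require {clear(e), holding(a)}
    → {clear(e), holding(a), ontable(g)}
  through step 2 (pickup(a)): drop {holding(a)}, keep {clear(e), ontable(g)}, require {clear(a), handempty, ontable(a)}
    → {clear(a), clear(e), handempty, ontable(a), ontable(g)}
  through step 1 (putdown(a)): drop {clear(a), handempty, ontable(a)}, keep {clear(e), ontable(g)}, require {holding(a)}
    → {clear(e), holding(a), ontable(g)}

== RESULT ==
["clear(e)", "holding(a)", "ontable(g)"]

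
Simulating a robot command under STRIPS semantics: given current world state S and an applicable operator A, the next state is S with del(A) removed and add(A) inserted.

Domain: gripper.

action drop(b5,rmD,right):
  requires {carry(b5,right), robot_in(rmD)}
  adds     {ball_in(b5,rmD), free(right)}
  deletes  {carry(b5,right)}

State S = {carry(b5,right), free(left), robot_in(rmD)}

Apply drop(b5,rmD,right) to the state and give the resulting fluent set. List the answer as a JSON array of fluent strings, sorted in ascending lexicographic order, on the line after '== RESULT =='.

Compute (S \ del) ∪ add:
  pre ⊆ S: {carry(b5,right), robot_in(rmD)} ⊆ S  — applicable
  S \ del = {free(left), robot_in(rmD)}
  ∪ add   = {ball_in(b5,rmD), free(left), free(right), robot_in(rmD)}

== RESULT ==
["ball_in(b5,rmD)", "free(left)", "free(right)", "robot_in(rmD)"]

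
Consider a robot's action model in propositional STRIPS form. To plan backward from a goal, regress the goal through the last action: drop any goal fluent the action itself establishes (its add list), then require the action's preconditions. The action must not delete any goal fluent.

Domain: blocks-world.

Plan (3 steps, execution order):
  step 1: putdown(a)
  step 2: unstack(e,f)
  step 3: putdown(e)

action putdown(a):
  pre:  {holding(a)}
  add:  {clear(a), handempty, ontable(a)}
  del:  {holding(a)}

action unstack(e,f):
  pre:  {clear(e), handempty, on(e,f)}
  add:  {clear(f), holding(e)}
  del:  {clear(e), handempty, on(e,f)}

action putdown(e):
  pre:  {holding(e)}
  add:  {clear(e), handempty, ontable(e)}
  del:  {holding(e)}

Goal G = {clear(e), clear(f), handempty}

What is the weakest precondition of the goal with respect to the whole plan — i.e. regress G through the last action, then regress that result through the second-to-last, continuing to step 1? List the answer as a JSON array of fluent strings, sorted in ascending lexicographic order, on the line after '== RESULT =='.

Work backward from the goal:
  through step 3 (putdown(e)): drop {clear(e), handempty}, keep {clear(f)}, require {holding(e)}
    → {clear(f), holding(e)}
  through step 2 (unstack(e,f)): drop {clear(f), holding(e)}, keep {}, require {clear(e), handempty, on(e,f)}
    → {clear(e), handempty, on(e,f)}
  through step 1 (putdown(a)): drop {handempty}, keep {clear(e), on(e,f)}, require {holding(a)}
    → {clear(e), holding(a), on(e,f)}

== RESULT ==
["clear(e)", "holding(a)", "on(e,f)"]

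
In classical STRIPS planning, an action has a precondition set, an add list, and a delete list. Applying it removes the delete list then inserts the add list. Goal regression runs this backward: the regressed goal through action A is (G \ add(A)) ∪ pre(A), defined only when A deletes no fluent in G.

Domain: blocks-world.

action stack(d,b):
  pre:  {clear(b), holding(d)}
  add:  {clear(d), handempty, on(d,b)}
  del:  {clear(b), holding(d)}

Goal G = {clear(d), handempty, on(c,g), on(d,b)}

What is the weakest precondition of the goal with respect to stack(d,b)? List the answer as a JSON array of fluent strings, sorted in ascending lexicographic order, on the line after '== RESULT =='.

Regress:
  G ∩ del = {}  (empty — regression defined)
  G \ add = {clear(d), handempty, on(c,g), on(d,b)} \ {clear(d), handempty, on(d,b)} = {on(c,g)}
  ∪ pre   = {on(c,g)} ∪ {clear(b), holding(d)}
          = {clear(b), holding(d), on(c,g)}

== RESULT ==
["clear(b)", "holding(d)", "on(c,g)"]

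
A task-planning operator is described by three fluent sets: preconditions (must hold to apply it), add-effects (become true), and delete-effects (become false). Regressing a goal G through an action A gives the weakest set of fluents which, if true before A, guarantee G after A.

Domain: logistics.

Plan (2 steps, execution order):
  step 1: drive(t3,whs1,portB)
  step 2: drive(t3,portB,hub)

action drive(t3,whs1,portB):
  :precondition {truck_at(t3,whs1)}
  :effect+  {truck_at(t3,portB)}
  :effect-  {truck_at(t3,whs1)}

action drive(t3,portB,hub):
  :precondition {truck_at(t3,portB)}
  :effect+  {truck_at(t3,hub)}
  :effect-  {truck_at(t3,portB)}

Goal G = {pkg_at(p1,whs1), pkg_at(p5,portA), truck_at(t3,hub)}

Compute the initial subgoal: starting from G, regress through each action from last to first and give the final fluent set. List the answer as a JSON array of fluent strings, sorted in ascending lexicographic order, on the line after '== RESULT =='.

Regress step by step:
  through step 2 (drive(t3,portB,hub)): drop {truck_at(t3,hub)}, keep {pkg_at(p1,whs1), pkg_at(p5,portA)}, require {truck_at(t3,portB)}
    → {pkg_at(p1,whs1), pkg_at(p5,portA), truck_at(t3,portB)}
  through step 1 (drive(t3,whs1,portB)): drop {truck_at(t3,portB)}, keep {pkg_at(p1,whs1), pkg_at(p5,portA)}, require {truck_at(t3,whs1)}
    → {pkg_at(p1,whs1), pkg_at(p5,portA), truck_at(t3,whs1)}

== RESULT ==
["pkg_at(p1,whs1)", "pkg_at(p5,portA)", "truck_at(t3,whs1)"]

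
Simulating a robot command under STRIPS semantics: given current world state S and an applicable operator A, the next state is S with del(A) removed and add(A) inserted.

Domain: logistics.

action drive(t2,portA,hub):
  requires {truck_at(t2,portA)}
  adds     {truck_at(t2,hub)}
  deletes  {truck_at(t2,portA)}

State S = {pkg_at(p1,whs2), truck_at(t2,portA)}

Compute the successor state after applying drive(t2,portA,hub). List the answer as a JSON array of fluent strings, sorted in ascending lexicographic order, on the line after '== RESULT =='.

Progress:
  pre ⊆ S: {truck_at(t2,portA)} ⊆ S  — applicable
  S \ del = {pkg_at(p1,whs2)}
  ∪ add   = {pkg_at(p1,whs2), truck_at(t2,hub)}

== RESULT ==
["pkg_at(p1,whs2)", "truck_at(t2,hub)"]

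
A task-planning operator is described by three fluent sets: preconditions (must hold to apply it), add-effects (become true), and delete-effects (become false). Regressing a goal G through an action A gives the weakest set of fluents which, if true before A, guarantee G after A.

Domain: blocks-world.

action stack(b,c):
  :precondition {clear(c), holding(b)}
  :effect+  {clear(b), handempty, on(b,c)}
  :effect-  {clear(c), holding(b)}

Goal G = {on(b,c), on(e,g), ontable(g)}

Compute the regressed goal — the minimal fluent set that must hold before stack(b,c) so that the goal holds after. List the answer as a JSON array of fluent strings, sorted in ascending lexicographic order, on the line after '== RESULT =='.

Regress:
  G ∩ del = {}  (empty — regression defined)
  G \ add = {on(b,c), on(e,g), ontable(g)} \ {clear(b), handempty, on(b,c)} = {on(e,g), ontable(g)}
  ∪ pre   = {on(e,g), ontable(g)} ∪ {clear(c), holding(b)}
          = {clear(c), holding(b), on(e,g), ontable(g)}

== RESULT ==
["clear(c)", "holding(b)", "on(e,g)", "ontable(g)"]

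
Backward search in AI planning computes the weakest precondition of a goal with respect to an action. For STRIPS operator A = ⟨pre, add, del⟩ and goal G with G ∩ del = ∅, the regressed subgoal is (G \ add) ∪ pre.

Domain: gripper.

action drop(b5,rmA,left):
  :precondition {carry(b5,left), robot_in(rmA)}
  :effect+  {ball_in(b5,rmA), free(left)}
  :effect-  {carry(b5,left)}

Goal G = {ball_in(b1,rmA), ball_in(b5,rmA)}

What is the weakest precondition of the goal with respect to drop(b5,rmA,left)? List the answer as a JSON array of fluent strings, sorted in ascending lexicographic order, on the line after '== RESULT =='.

Compute (G \ add) ∪ pre:
  G ∩ del = {}  (empty — regression defined)
  G \ add = {ball_in(b1,rmA), ball_in(b5,rmA)} \ {ball_in(b5,rmA), free(left)} = {ball_in(b1,rmA)}
  ∪ pre   = {ball_in(b1,rmA)} ∪ {carry(b5,left), robot_in(rmA)}
          = {ball_in(b1,rmA), carry(b5,left), robot_in(rmA)}

== RESULT ==
["ball_in(b1,rmA)", "carry(b5,left)", "robot_in(rmA)"]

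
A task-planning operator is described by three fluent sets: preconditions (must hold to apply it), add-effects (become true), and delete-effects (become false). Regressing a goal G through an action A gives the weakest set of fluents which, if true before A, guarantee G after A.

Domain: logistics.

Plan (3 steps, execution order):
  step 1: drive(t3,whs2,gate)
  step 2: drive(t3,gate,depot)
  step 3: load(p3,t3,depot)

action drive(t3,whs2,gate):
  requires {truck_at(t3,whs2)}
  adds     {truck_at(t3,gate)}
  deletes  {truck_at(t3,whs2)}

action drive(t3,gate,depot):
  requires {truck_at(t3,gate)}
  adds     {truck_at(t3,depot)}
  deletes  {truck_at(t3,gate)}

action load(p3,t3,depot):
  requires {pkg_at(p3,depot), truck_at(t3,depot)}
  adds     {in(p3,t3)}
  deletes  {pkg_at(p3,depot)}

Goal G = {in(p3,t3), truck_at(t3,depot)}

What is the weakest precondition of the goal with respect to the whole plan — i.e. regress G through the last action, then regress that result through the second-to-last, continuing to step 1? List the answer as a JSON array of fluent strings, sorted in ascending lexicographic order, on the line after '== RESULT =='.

Work backward from the goal:
  through step 3 (load(p3,t3,depot)): drop {in(p3,t3)}, keep {truck_at(t3,depot)}, require {pkg_at(p3,depot), truck_at(t3,depot)}
    → {pkg_at(p3,depot), truck_at(t3,depot)}
  through step 2 (drive(t3,gate,depot)): drop {truck_at(t3,depot)}, keep {pkg_at(p3,depot)}, require {truck_at(t3,gate)}
    → {pkg_at(p3,depot), truck_at(t3,gate)}
  through step 1 (drive(t3,whs2,gate)): drop {truck_at(t3,gate)}, keep {pkg_at(p3,depot)}, require {truck_at(t3,whs2)}
    → {pkg_at(p3,depot), truck_at(t3,whs2)}

== RESULT ==
["pkg_at(p3,depot)", "truck_at(t3,whs2)"]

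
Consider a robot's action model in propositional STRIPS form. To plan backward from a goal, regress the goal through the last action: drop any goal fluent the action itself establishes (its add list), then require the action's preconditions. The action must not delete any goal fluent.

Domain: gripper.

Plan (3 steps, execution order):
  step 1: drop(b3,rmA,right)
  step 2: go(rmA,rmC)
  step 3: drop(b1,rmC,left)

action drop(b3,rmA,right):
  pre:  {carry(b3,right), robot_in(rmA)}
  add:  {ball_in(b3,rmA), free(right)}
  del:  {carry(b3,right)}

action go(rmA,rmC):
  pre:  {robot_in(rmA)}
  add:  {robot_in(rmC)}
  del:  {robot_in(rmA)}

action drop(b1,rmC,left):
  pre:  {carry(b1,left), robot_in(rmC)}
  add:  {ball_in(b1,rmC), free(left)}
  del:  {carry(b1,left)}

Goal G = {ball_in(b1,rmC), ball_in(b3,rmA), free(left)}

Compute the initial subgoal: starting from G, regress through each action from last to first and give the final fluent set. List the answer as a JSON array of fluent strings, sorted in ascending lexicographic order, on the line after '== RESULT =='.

Work backward from the goal:
  through step 3 (drop(b1,rmC,left)): drop {ball_in(b1,rmC), free(left)}, keep {ball_in(b3,rmA)}, require {carry(b1,left), robot_in(rmC)}
    → {ball_in(b3,rmA), carry(b1,left), robot_in(rmC)}
  through step 2 (go(rmA,rmC)): drop {robot_in(rmC)}, keep {ball_in(b3,rmA), carry(b1,left)}, require {robot_in(rmA)}
    → {ball_in(b3,rmA), carry(b1,left), robot_in(rmA)}
  through step 1 (drop(b3,rmA,right)): drop {ball_in(b3,rmA)}, keep {carry(b1,left), robot_in(rmA)}, require {carry(b3,right), robot_in(rmA)}
    → {carry(b1,left), carry(b3,right), robot_in(rmA)}

== RESULT ==
["carry(b1,left)", "carry(b3,right)", "robot_in(rmA)"]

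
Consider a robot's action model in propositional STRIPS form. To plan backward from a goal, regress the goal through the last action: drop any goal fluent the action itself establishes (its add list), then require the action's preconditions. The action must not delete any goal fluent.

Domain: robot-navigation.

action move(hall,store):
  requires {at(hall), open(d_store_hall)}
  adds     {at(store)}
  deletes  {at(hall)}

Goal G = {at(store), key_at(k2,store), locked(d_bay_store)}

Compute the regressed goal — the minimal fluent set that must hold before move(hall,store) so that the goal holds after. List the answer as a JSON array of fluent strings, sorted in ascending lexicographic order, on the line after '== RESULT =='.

Regress:
  G ∩ del = {}  (empty — regression defined)
  G \ add = {at(store), key_at(k2,store), locked(d_bay_store)} \ {at(store)} = {key_at(k2,store), locked(d_bay_store)}
  ∪ pre   = {key_at(k2,store), locked(d_bay_store)} ∪ {at(hall), open(d_store_hall)}
          = {at(hall), key_at(k2,store), locked(d_bay_store), open(d_store_hall)}

== RESULT ==
["at(hall)", "key_at(k2,store)", "locked(d_bay_store)", "open(d_store_hall)"]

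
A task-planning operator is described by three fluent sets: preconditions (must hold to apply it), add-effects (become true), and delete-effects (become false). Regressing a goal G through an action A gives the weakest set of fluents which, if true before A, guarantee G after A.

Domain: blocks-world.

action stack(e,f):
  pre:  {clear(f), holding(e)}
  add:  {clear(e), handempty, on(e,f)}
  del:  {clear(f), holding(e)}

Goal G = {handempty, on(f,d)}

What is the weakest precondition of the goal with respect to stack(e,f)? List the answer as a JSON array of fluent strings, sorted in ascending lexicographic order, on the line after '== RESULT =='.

Regress:
  G ∩ del = {}  (empty — regression defined)
  G \ add = {handempty, on(f,d)} \ {clear(e), handempty, on(e,f)} = {on(f,d)}
  ∪ pre   = {on(f,d)} ∪ {clear(f), holding(e)}
          = {clear(f), holding(e), on(f,d)}

== RESULT ==
["clear(f)", "holding(e)", "on(f,d)"]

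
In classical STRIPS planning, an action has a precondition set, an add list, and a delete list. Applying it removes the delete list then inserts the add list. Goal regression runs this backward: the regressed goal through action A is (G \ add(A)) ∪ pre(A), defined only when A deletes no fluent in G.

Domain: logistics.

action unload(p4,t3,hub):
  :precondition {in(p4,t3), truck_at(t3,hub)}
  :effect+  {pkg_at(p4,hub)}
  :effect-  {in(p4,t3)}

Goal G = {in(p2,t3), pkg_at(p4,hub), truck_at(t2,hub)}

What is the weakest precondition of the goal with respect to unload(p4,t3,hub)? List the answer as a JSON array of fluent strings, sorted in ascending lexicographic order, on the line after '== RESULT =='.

Regress:
  G ∩ del = {}  (empty — regression defined)
  G \ add = {in(p2,t3), pkg_at(p4,hub), truck_at(t2,hub)} \ {pkg_at(p4,hub)} = {in(p2,t3), truck_at(t2,hub)}
  ∪ pre   = {in(p2,t3), truck_at(t2,hub)} ∪ {in(p4,t3), truck_at(t3,hub)}
          = {in(p2,t3), in(p4,t3), truck_at(t2,hub), truck_at(t3,hub)}

== RESULT ==
["in(p2,t3)", "in(p4,t3)", "truck_at(t2,hub)", "truck_at(t3,hub)"]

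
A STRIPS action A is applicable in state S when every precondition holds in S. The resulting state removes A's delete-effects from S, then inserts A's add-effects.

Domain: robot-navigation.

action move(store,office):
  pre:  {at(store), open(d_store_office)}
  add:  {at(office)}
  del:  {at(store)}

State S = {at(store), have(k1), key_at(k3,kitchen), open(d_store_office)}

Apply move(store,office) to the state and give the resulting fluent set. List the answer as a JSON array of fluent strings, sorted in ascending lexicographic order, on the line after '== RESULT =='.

Compute (S \ del) ∪ add:
  pre ⊆ S: {at(store), open(d_store_office)} ⊆ S  — applicable
  S \ del = {have(k1), key_at(k3,kitchen), open(d_store_office)}
  ∪ add   = {at(office), have(k1), key_at(k3,kitchen), open(d_store_office)}

== RESULT ==
["at(office)", "have(k1)", "key_at(k3,kitchen)", "open(d_store_office)"]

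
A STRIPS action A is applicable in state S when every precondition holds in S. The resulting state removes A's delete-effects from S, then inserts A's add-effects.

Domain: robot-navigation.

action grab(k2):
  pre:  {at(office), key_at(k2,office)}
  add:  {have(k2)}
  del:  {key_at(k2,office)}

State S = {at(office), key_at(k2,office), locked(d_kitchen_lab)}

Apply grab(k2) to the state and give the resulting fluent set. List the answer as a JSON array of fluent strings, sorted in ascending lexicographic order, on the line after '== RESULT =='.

Progress:
  pre ⊆ S: {at(office), key_at(k2,office)} ⊆ S  — applicable
  S \ del = {at(office), locked(d_kitchen_lab)}
  ∪ add   = {at(office), have(k2), locked(d_kitchen_lab)}

== RESULT ==
["at(office)", "have(k2)", "locked(d_kitchen_lab)"]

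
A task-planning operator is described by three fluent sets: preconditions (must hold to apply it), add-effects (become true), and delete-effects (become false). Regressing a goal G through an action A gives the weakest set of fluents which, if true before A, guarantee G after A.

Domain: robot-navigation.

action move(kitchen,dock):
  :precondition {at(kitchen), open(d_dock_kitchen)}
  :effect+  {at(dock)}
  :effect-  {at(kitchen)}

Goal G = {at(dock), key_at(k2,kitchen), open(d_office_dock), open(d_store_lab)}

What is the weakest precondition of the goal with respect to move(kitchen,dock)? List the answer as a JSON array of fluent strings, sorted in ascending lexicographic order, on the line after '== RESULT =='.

Regress:
  G ∩ del = {}  (empty — regression defined)
  G \ add = {at(dock), key_at(k2,kitchen), open(d_office_dock), open(d_store_lab)} \ {at(dock)} = {key_at(k2,kitchen), open(d_office_dock), open(d_store_lab)}
  ∪ pre   = {key_at(k2,kitchen), open(d_office_dock), open(d_store_lab)} ∪ {at(kitchen), open(d_dock_kitchen)}
          = {at(kitchen), key_at(k2,kitchen), open(d_dock_kitchen), open(d_office_dock), open(d_store_lab)}

== RESULT ==
["at(kitchen)", "key_at(k2,kitchen)", "open(d_dock_kitchen)", "open(d_office_dock)", "open(d_store_lab)"]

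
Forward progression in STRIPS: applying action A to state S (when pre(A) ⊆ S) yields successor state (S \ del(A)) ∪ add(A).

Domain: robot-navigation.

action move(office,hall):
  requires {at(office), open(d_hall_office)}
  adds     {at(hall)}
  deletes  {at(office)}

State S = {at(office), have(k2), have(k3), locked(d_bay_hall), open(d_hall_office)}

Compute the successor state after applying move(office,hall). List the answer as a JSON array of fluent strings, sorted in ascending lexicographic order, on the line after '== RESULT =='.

Compute (S \ del) ∪ add:
  pre ⊆ S: {at(office), open(d_hall_office)} ⊆ S  — applicable
  S \ del = {have(k2), have(k3), locked(d_bay_hall), open(d_hall_office)}
  ∪ add   = {at(hall), have(k2), have(k3), locked(d_bay_hall), open(d_hall_office)}

== RESULT ==
["at(hall)", "have(k2)", "have(k3)", "locked(d_bay_hall)", "open(d_hall_office)"]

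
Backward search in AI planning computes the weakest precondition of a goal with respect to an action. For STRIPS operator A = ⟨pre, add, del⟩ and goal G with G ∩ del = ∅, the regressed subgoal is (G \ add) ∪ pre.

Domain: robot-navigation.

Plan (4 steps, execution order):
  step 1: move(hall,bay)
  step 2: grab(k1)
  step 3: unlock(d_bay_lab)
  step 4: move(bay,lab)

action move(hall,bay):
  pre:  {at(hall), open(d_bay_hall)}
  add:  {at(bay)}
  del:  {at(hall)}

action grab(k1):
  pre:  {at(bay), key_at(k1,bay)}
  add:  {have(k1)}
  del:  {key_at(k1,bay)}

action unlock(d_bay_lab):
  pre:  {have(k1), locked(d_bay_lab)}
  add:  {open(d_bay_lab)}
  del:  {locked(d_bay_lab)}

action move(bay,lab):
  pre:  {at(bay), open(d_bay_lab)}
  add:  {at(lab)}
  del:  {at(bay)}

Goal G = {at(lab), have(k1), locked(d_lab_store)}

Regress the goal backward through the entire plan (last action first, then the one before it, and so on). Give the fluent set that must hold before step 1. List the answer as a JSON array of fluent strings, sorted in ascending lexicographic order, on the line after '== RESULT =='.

Work backward from the goal:
  through step 4 (move(bay,lab)): drop {at(lab)}, keep {have(k1), locked(d_lab_store)}, require {at(bay), open(d_bay_lab)}
    → {at(bay), have(k1), locked(d_lab_store), open(d_bay_lab)}
  through step 3 (unlock(d_bay_lab)): drop {open(d_bay_lab)}, keep {at(bay), have(k1), locked(d_lab_store)}, require {have(k1), locked(d_bay_lab)}
    → {at(bay), have(k1), locked(d_bay_lab), locked(d_lab_store)}
  through step 2 (grab(k1)): drop {have(k1)}, keep {at(bay), locked(d_bay_lab), locked(d_lab_store)}, require {at(bay), key_at(k1,bay)}
    → {at(bay), key_at(k1,bay), locked(d_bay_lab), locked(d_lab_store)}
  through step 1 (move(hall,bay)): drop {at(bay)}, keep {key_at(k1,bay), locked(d_bay_lab), locked(d_lab_store)}, require {at(hall), open(d_bay_hall)}
    → {at(hall), key_at(k1,bay), locked(d_bay_lab), locked(d_lab_store), open(d_bay_hall)}

== RESULT ==
["at(hall)", "key_at(k1,bay)", "locked(d_bay_lab)", "locked(d_lab_store)", "open(d_bay_hall)"]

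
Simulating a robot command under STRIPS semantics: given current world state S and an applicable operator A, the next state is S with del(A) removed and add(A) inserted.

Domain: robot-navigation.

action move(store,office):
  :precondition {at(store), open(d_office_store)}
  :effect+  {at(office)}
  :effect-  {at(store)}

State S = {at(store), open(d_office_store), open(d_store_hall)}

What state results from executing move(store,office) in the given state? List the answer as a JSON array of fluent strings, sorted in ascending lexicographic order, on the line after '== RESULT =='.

Progress:
  pre ⊆ S: {at(store), open(d_office_store)} ⊆ S  — applicable
  S \ del = {open(d_office_store), open(d_store_hall)}
  ∪ add   = {at(office), open(d_office_store), open(d_store_hall)}

== RESULT ==
["at(office)", "open(d_office_store)", "open(d_store_hall)"]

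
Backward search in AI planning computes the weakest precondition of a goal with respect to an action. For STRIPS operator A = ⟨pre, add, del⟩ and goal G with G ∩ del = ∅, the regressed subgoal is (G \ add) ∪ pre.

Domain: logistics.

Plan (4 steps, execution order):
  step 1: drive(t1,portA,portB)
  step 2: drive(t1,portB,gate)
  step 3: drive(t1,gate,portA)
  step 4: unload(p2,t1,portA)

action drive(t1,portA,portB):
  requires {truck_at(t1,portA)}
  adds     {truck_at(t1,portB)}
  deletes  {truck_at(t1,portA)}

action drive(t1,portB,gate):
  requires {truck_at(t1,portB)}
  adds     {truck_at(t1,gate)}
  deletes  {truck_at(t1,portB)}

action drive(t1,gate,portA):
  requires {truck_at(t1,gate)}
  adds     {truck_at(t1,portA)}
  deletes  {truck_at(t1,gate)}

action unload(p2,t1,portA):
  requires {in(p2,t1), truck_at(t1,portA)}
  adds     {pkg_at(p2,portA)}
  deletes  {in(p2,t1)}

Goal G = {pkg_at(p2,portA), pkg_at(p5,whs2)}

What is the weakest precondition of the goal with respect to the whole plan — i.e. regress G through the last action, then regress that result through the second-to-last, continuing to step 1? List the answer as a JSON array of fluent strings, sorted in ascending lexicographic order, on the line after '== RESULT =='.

Work backward from the goal:
  through step 4 (unload(p2,t1,portA)): drop {pkg_at(p2,portA)}, keep {pkg_at(p5,whs2)}, require {in(p2,t1), truck_at(t1,portA)}
    → {in(p2,t1), pkg_at(p5,whs2), truck_at(t1,portA)}
  through step 3 (drive(t1,gate,portA)): drop {truck_at(t1,portA)}, keep {in(p2,t1), pkg_at(p5,whs2)}, require {truck_at(t1,gate)}
    → {in(p2,t1), pkg_at(p5,whs2), truck_at(t1,gate)}
  through step 2 (drive(t1,portB,gate)): drop {truck_at(t1,gate)}, keep {in(p2,t1), pkg_at(p5,whs2)}, require {truck_at(t1,portB)}
    → {in(p2,t1), pkg_at(p5,whs2), truck_at(t1,portB)}
  through step 1 (drive(t1,portA,portB)): drop {truck_at(t1,portB)}, keep {in(p2,t1), pkg_at(p5,whs2)}, require {truck_at(t1,portA)}
    → {in(p2,t1), pkg_at(p5,whs2), truck_at(t1,portA)}

== RESULT ==
["in(p2,t1)", "pkg_at(p5,whs2)", "truck_at(t1,portA)"]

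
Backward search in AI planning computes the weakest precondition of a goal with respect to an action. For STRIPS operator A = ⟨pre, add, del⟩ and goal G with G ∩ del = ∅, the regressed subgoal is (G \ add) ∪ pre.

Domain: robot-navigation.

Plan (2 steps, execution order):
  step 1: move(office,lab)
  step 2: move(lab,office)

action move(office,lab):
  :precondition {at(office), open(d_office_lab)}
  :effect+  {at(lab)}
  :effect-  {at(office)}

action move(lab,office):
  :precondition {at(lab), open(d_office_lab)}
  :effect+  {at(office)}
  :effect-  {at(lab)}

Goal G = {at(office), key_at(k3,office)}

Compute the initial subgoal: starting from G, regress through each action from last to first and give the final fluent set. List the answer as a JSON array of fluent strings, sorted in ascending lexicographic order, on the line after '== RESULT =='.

Work backward from the goal:
  through step 2 (move(lab,office)): drop {at(office)}, keep {key_at(k3,office)}, require {at(lab), open(d_office_lab)}
    → {at(lab), key_at(k3,office), open(d_office_lab)}
  through step 1 (move(office,lab)): drop {at(lab)}, keep {key_at(k3,office), open(d_office_lab)}, require {at(office), open(d_office_lab)}
    → {at(office), key_at(k3,office), open(d_office_lab)}

== RESULT ==
["at(office)", "key_at(k3,office)", "open(d_office_lab)"]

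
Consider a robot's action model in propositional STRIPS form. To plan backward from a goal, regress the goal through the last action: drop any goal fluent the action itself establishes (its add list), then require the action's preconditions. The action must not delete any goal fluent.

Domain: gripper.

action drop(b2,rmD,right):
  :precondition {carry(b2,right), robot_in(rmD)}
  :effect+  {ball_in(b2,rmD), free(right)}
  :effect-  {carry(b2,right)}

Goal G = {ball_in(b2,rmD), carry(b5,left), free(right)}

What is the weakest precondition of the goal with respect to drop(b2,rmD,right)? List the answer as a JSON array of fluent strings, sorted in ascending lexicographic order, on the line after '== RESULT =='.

Compute (G \ add) ∪ pre:
  G ∩ del = {}  (empty — regression defined)
  G \ add = {ball_in(b2,rmD), carry(b5,left), free(right)} \ {ball_in(b2,rmD), free(right)} = {carry(b5,left)}
  ∪ pre   = {carry(b5,left)} ∪ {carry(b2,right), robot_in(rmD)}
          = {carry(b2,right), carry(b5,left), robot_in(rmD)}

== RESULT ==
["carry(b2,right)", "carry(b5,left)", "robot_in(rmD)"]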